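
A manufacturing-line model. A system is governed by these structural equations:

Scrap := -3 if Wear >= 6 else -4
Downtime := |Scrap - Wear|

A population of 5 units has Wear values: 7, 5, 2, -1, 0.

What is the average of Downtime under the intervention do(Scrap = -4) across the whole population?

Under do(Scrap=-4), Scrap's equation is replaced by Scrap=-4 for every unit. Per-unit Downtime: 11, 9, 6, 3, 4. Mean = 6.6.

6.6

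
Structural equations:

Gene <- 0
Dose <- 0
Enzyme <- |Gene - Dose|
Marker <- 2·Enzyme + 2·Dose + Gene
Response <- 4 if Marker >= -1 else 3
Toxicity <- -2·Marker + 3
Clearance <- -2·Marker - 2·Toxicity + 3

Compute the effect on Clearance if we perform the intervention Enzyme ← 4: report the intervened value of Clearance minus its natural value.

16

The intervention breaks the incoming arrows to Enzyme: Enzyme <- |Gene - Dose| no longer applies, and Enzyme = 4.
Marker = 2·Enzyme + 2·Dose + Gene  [with Enzyme=4, Dose=0, Gene=0]  = 8
Toxicity = -2·Marker + 3  [with Marker=8]  = -13
Clearance = -2·Marker - 2·Toxicity + 3  [with Marker=8, Toxicity=-13]  = 13
Without intervention: Enzyme = |Gene - Dose|  [with Gene=0, Dose=0]  = 0; Marker = 2·Enzyme + 2·Dose + Gene  [with Enzyme=0, Dose=0, Gene=0]  = 0; Toxicity = -2·Marker + 3  [with Marker=0]  = 3; Clearance = -2·Marker - 2·Toxicity + 3  [with Marker=0, Toxicity=3]  = -3.
Change = 13 − (-3) = 16.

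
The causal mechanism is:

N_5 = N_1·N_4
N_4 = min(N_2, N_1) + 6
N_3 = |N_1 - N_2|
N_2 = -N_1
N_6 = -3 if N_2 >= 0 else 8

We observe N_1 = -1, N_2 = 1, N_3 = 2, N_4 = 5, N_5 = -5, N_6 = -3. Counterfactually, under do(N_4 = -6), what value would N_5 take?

6

Intervening sets N_4 = -6 and removes its equation (N_4 = min(N_2, N_1) + 6).
N_5 = N_1·N_4  [with N_1=-1, N_4=-6]  = 6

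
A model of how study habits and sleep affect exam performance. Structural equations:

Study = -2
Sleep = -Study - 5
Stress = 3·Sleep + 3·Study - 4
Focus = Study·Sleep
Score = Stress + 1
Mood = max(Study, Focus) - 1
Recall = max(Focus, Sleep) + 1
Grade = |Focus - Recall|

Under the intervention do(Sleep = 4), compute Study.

-2

Under do(Sleep=4), the mechanism Sleep = -Study - 5 is discarded; Sleep is fixed at 4.
Study is not downstream of the intervention, so its value is determined by the original equations.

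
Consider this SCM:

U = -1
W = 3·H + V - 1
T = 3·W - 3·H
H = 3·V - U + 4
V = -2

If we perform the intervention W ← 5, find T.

Intervening sets W = 5 and removes its equation (W = 3·H + V - 1).
H = 3·V - U + 4  [with V=-2, U=-1]  = -1
T = 3·W - 3·H  [with W=5, H=-1]  = 18

18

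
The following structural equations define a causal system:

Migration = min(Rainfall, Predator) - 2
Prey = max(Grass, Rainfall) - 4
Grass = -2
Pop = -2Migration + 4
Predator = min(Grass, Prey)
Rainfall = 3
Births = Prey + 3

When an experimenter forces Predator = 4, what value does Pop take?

The intervention breaks the incoming arrows to Predator: Predator = min(Grass, Prey) no longer applies, and Predator = 4.
Migration = min(Rainfall, Predator) - 2  [with Rainfall=3, Predator=4]  = 1
Pop = -2Migration + 4  [with Migration=1]  = 2

2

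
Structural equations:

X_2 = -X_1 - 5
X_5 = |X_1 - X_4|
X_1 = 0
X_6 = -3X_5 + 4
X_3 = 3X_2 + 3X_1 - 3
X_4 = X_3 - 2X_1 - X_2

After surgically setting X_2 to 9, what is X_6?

Under do(X_2=9), the mechanism X_2 = -X_1 - 5 is discarded; X_2 is fixed at 9.
X_3 = 3X_2 + 3X_1 - 3  [with X_2=9, X_1=0]  = 24
X_4 = X_3 - 2X_1 - X_2  [with X_3=24, X_1=0, X_2=9]  = 15
X_5 = |X_1 - X_4|  [with X_1=0, X_4=15]  = 15
X_6 = -3X_5 + 4  [with X_5=15]  = -41

-41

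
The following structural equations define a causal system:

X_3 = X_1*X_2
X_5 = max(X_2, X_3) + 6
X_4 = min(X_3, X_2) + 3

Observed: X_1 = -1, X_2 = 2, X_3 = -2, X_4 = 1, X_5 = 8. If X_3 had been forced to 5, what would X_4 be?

5

The intervention breaks the incoming arrows to X_3: X_3 = X_1*X_2 no longer applies, and X_3 = 5.
X_4 = min(X_3, X_2) + 3  [with X_3=5, X_2=2]  = 5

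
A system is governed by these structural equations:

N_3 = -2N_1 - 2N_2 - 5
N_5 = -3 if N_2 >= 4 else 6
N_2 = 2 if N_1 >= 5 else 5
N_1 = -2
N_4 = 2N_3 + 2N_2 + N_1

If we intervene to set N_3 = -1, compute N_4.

The intervention breaks the incoming arrows to N_3: N_3 = -2N_1 - 2N_2 - 5 no longer applies, and N_3 = -1.
N_2 = 2 if N_1 >= 5 else 5  [with N_1=-2]  = 5
N_4 = 2N_3 + 2N_2 + N_1  [with N_3=-1, N_2=5, N_1=-2]  = 6

6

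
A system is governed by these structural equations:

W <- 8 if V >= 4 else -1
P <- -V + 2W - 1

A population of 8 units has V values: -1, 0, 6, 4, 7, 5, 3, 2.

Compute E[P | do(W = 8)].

11.75

Under do(W=8), W's equation is replaced by W=8 for every unit. Per-unit P: 16, 15, 9, 11, 8, 10, 12, 13. Mean = 11.75.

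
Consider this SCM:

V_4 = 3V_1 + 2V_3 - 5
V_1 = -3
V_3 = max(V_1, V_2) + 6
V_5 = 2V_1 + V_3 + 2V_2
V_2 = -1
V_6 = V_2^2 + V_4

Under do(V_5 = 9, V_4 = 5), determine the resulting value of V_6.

6

Setting V_5 = 9, V_4 = 5 by intervention discards those variables' equations.
V_6 = V_2^2 + V_4  [with V_2=-1, V_4=5]  = 6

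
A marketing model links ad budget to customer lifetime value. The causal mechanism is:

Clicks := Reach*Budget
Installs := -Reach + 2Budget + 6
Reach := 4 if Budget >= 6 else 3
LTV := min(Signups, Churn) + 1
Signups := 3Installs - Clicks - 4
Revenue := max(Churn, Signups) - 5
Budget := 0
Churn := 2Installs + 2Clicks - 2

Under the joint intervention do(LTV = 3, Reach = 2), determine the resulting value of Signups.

Under do(LTV = 3, Reach = 2), each intervened variable's structural equation is replaced by its fixed value.
Clicks = Reach*Budget  [with Reach=2, Budget=0]  = 0
Installs = -Reach + 2Budget + 6  [with Reach=2, Budget=0]  = 4
Signups = 3Installs - Clicks - 4  [with Installs=4, Clicks=0]  = 8

8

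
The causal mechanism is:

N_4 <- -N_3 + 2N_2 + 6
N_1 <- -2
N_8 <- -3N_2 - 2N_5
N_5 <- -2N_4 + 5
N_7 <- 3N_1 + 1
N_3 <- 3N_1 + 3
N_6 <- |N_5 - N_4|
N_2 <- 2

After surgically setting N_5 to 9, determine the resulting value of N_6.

The intervention breaks the incoming arrows to N_5: N_5 <- -2N_4 + 5 no longer applies, and N_5 = 9.
N_3 = 3N_1 + 3  [with N_1=-2]  = -3
N_4 = -N_3 + 2N_2 + 6  [with N_3=-3, N_2=2]  = 13
N_6 = |N_5 - N_4|  [with N_5=9, N_4=13]  = 4

4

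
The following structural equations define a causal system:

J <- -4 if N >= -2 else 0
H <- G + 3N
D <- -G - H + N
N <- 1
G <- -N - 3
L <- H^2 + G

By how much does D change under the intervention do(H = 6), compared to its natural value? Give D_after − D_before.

The intervention breaks the incoming arrows to H: H <- G + 3N no longer applies, and H = 6.
G = -N - 3  [with N=1]  = -4
D = -G - H + N  [with G=-4, H=6, N=1]  = -1
Without intervention: G = -N - 3  [with N=1]  = -4; H = G + 3N  [with G=-4, N=1]  = -1; D = -G - H + N  [with G=-4, H=-1, N=1]  = 6.
Change = -1 − 6 = -7.

-7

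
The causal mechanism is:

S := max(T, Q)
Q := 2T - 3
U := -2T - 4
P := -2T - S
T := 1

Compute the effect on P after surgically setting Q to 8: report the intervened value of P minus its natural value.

-7

Under do(Q=8), the mechanism Q := 2T - 3 is discarded; Q is fixed at 8.
S = max(T, Q)  [with T=1, Q=8]  = 8
P = -2T - S  [with T=1, S=8]  = -10
Without intervention: Q = 2T - 3  [with T=1]  = -1; S = max(T, Q)  [with T=1, Q=-1]  = 1; P = -2T - S  [with T=1, S=1]  = -3.
Change = -10 − (-3) = -7.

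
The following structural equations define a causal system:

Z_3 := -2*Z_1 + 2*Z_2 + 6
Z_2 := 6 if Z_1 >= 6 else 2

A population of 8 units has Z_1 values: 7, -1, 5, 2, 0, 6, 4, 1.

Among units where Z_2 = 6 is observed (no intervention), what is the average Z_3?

5

Conditioning on Z_2=6 selects the 2 unit(s) with Z_1 ∈ {7, 6}. Their Z_3 values: 4, 6. Mean = 5.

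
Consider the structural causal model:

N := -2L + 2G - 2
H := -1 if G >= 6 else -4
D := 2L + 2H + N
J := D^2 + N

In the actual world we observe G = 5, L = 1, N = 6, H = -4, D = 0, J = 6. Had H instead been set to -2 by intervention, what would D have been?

Intervening sets H = -2 and removes its equation (H := -1 if G >= 6 else -4).
N = -2L + 2G - 2  [with L=1, G=5]  = 6
D = 2L + 2H + N  [with L=1, H=-2, N=6]  = 4

4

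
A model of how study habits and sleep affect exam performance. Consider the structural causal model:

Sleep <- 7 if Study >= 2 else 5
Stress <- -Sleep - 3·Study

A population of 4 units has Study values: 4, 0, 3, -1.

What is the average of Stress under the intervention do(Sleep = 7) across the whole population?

Under do(Sleep=7), Sleep's equation is replaced by Sleep=7 for every unit. Per-unit Stress: -19, -7, -16, -4. Mean = -11.5.

-11.5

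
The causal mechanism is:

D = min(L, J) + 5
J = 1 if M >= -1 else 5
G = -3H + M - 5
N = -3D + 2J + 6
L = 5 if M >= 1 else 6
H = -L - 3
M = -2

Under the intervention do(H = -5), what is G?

The intervention breaks the incoming arrows to H: H = -L - 3 no longer applies, and H = -5.
G = -3H + M - 5  [with H=-5, M=-2]  = 8

8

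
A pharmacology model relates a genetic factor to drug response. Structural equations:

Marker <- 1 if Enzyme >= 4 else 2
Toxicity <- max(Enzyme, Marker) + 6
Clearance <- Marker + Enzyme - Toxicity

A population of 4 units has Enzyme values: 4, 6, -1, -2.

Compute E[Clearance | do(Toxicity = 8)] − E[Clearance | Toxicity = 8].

2.75

The intervention sets Toxicity=8 in all 4 units regardless of Enzyme. Recomputing Clearance per unit gives -3, -1, -7, -8; average -4.75.
Observing Toxicity=8 restricts to units where Toxicity's equation naturally yields 8: Enzyme ∈ {-1, -2}. In that subpopulation Clearance = -7, -8, mean -7.5.
Difference = -4.75 − (-7.5) = 2.75.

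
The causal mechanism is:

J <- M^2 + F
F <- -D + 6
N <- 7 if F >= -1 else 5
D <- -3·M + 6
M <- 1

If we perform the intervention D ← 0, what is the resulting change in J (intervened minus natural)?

3

Under do(D=0), the mechanism D <- -3·M + 6 is discarded; D is fixed at 0.
F = -D + 6  [with D=0]  = 6
J = M^2 + F  [with M=1, F=6]  = 7
Without intervention: D = -3·M + 6  [with M=1]  = 3; F = -D + 6  [with D=3]  = 3; J = M^2 + F  [with M=1, F=3]  = 4.
Change = 7 − 4 = 3.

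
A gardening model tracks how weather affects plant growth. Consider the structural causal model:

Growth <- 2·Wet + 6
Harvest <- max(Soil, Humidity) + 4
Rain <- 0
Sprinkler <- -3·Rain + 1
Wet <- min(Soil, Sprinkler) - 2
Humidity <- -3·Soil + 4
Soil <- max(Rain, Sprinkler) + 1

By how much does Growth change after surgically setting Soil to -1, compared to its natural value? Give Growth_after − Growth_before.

do(Soil=-1) replaces the equation Soil <- max(Rain, Sprinkler) + 1 with the constant Soil = -1.
Sprinkler = -3·Rain + 1  [with Rain=0]  = 1
Wet = min(Soil, Sprinkler) - 2  [with Soil=-1, Sprinkler=1]  = -3
Growth = 2·Wet + 6  [with Wet=-3]  = 0
Without intervention: Sprinkler = -3·Rain + 1  [with Rain=0]  = 1; Soil = max(Rain, Sprinkler) + 1  [with Rain=0, Sprinkler=1]  = 2; Wet = min(Soil, Sprinkler) - 2  [with Soil=2, Sprinkler=1]  = -1; Growth = 2·Wet + 6  [with Wet=-1]  = 4.
Change = 0 − 4 = -4.

-4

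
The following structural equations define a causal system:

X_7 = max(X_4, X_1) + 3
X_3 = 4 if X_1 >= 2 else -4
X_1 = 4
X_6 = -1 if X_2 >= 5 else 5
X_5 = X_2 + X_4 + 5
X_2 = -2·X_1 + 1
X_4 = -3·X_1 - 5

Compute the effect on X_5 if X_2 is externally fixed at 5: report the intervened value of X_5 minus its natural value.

do(X_2=5) replaces the equation X_2 = -2·X_1 + 1 with the constant X_2 = 5.
X_4 = -3·X_1 - 5  [with X_1=4]  = -17
X_5 = X_2 + X_4 + 5  [with X_2=5, X_4=-17]  = -7
Without intervention: X_2 = -2·X_1 + 1  [with X_1=4]  = -7; X_4 = -3·X_1 - 5  [with X_1=4]  = -17; X_5 = X_2 + X_4 + 5  [with X_2=-7, X_4=-17]  = -19.
Change = -7 − (-19) = 12.

12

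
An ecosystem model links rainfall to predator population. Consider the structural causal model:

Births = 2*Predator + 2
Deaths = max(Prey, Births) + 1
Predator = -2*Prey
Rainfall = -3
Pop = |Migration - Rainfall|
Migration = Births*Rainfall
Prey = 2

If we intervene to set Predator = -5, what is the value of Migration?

24

The intervention breaks the incoming arrows to Predator: Predator = -2*Prey no longer applies, and Predator = -5.
Births = 2*Predator + 2  [with Predator=-5]  = -8
Migration = Births*Rainfall  [with Births=-8, Rainfall=-3]  = 24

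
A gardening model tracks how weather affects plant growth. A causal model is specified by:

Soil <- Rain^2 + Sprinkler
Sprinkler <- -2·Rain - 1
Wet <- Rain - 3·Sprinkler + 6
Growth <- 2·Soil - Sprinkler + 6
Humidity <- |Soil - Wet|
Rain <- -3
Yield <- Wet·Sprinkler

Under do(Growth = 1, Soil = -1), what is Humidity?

11

The joint intervention fixes Growth = 1, Soil = -1, removing each variable's own equation.
Sprinkler = -2·Rain - 1  [with Rain=-3]  = 5
Wet = Rain - 3·Sprinkler + 6  [with Rain=-3, Sprinkler=5]  = -12
Humidity = |Soil - Wet|  [with Soil=-1, Wet=-12]  = 11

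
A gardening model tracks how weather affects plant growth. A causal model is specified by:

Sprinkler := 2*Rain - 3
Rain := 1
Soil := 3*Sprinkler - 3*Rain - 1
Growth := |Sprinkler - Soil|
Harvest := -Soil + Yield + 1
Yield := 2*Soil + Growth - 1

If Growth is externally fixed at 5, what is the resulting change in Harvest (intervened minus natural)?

-1

Under do(Growth=5), the mechanism Growth := |Sprinkler - Soil| is discarded; Growth is fixed at 5.
Sprinkler = 2*Rain - 3  [with Rain=1]  = -1
Soil = 3*Sprinkler - 3*Rain - 1  [with Sprinkler=-1, Rain=1]  = -7
Yield = 2*Soil + Growth - 1  [with Soil=-7, Growth=5]  = -10
Harvest = -Soil + Yield + 1  [with Soil=-7, Yield=-10]  = -2
Without intervention: Sprinkler = 2*Rain - 3  [with Rain=1]  = -1; Soil = 3*Sprinkler - 3*Rain - 1  [with Sprinkler=-1, Rain=1]  = -7; Growth = |Sprinkler - Soil|  [with Sprinkler=-1, Soil=-7]  = 6; Yield = 2*Soil + Growth - 1  [with Soil=-7, Growth=6]  = -9; Harvest = -Soil + Yield + 1  [with Soil=-7, Yield=-9]  = -1.
Change = -2 − (-1) = -1.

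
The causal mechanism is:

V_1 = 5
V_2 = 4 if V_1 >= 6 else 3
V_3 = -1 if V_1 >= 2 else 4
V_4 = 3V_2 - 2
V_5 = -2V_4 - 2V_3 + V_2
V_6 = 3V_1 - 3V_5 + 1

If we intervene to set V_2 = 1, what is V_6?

Under do(V_2=1), the mechanism V_2 = 4 if V_1 >= 6 else 3 is discarded; V_2 is fixed at 1.
V_3 = -1 if V_1 >= 2 else 4  [with V_1=5]  = -1
V_4 = 3V_2 - 2  [with V_2=1]  = 1
V_5 = -2V_4 - 2V_3 + V_2  [with V_4=1, V_3=-1, V_2=1]  = 1
V_6 = 3V_1 - 3V_5 + 1  [with V_1=5, V_5=1]  = 13

13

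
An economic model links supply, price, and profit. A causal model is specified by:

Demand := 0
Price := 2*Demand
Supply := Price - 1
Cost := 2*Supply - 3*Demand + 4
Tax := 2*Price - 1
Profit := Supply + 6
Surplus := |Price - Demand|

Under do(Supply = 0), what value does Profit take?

The intervention breaks the incoming arrows to Supply: Supply := Price - 1 no longer applies, and Supply = 0.
Profit = Supply + 6  [with Supply=0]  = 6

6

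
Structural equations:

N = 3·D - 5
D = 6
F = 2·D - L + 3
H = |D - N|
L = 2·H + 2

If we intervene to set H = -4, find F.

do(H=-4) replaces the equation H = |D - N| with the constant H = -4.
L = 2·H + 2  [with H=-4]  = -6
F = 2·D - L + 3  [with D=6, L=-6]  = 21

21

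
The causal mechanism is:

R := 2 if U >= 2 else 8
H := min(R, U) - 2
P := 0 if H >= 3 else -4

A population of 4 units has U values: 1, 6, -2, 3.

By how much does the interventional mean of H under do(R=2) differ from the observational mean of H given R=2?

Every unit gets R=2 under the intervention. H values become -1, 0, -4, 0; E[H|do(R=2)] = -1.25.
E[H|R=2] averages over only the 2 units with R=2 (U = 6, 3): H = 0, 0, mean 0.
Difference = -1.25 − 0 = -1.25.

-1.25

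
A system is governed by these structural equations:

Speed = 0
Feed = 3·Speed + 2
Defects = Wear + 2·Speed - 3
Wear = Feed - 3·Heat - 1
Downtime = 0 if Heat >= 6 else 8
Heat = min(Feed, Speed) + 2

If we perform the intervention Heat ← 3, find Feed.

Under do(Heat=3), the mechanism Heat = min(Feed, Speed) + 2 is discarded; Heat is fixed at 3.
Since Feed is not a descendant of the intervened variable, it is unaffected.
Feed = 3·Speed + 2  [with Speed=0]  = 2

2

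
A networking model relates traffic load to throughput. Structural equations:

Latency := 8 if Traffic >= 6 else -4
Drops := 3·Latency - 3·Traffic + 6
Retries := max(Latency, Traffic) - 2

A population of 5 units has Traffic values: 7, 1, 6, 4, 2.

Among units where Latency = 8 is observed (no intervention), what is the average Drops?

E[Drops|Latency=8] averages over only the 2 units with Latency=8 (Traffic = 7, 6): Drops = 9, 12, mean 10.5.

10.5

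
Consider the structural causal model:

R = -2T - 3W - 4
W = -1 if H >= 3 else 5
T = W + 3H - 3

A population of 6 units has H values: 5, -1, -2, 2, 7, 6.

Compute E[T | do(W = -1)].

4.5

The intervention sets W=-1 in all 6 units regardless of H. Recomputing T per unit gives 11, -7, -10, 2, 17, 14; average 4.5.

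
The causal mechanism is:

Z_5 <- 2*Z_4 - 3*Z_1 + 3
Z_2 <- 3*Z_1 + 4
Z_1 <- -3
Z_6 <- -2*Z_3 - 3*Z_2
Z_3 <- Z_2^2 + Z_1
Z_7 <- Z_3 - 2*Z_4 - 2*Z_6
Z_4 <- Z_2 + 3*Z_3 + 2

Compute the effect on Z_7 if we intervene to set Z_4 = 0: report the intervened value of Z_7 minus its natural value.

The intervention breaks the incoming arrows to Z_4: Z_4 <- Z_2 + 3*Z_3 + 2 no longer applies, and Z_4 = 0.
Z_2 = 3*Z_1 + 4  [with Z_1=-3]  = -5
Z_3 = Z_2^2 + Z_1  [with Z_2=-5, Z_1=-3]  = 22
Z_6 = -2*Z_3 - 3*Z_2  [with Z_3=22, Z_2=-5]  = -29
Z_7 = Z_3 - 2*Z_4 - 2*Z_6  [with Z_3=22, Z_4=0, Z_6=-29]  = 80
Without intervention: Z_2 = 3*Z_1 + 4  [with Z_1=-3]  = -5; Z_3 = Z_2^2 + Z_1  [with Z_2=-5, Z_1=-3]  = 22; Z_4 = Z_2 + 3*Z_3 + 2  [with Z_2=-5, Z_3=22]  = 63; Z_6 = -2*Z_3 - 3*Z_2  [with Z_3=22, Z_2=-5]  = -29; Z_7 = Z_3 - 2*Z_4 - 2*Z_6  [with Z_3=22, Z_4=63, Z_6=-29]  = -46.
Change = 80 − (-46) = 126.

126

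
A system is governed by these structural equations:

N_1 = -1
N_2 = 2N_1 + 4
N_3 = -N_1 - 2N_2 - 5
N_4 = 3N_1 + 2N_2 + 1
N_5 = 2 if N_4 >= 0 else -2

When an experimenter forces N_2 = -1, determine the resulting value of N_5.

-2

do(N_2=-1) replaces the equation N_2 = 2N_1 + 4 with the constant N_2 = -1.
N_4 = 3N_1 + 2N_2 + 1  [with N_1=-1, N_2=-1]  = -4
N_5 = 2 if N_4 >= 0 else -2  [with N_4=-4]  = -2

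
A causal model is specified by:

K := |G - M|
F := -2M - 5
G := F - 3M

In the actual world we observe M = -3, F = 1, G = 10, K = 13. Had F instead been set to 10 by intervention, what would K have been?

Under do(F=10), the mechanism F := -2M - 5 is discarded; F is fixed at 10.
G = F - 3M  [with F=10, M=-3]  = 19
K = |G - M|  [with G=19, M=-3]  = 22

22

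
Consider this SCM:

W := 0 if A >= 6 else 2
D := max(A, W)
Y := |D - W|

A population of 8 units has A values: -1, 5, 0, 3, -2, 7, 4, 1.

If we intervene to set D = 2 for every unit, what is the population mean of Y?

0.25

Every unit gets D=2 under the intervention. Y values become 0, 0, 0, 0, 0, 2, 0, 0; E[Y|do(D=2)] = 0.25.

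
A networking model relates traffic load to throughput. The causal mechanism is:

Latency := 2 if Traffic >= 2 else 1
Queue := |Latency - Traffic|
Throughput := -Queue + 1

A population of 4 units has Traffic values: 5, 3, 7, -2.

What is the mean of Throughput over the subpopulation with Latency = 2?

Observing Latency=2 restricts to units where Latency's equation naturally yields 2: Traffic ∈ {5, 3, 7}. In that subpopulation Throughput = -2, 0, -4, mean -2.

-2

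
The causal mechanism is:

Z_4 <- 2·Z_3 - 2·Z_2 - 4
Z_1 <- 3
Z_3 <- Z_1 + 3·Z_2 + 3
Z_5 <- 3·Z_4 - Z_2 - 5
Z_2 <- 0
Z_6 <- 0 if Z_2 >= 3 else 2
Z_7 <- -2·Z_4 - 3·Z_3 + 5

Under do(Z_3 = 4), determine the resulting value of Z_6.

The intervention breaks the incoming arrows to Z_3: Z_3 <- Z_1 + 3·Z_2 + 3 no longer applies, and Z_3 = 4.
No directed path runs from Z_3 to Z_6, so Z_6 keeps its natural value.
Z_6 = 0 if Z_2 >= 3 else 2  [with Z_2=0]  = 2

2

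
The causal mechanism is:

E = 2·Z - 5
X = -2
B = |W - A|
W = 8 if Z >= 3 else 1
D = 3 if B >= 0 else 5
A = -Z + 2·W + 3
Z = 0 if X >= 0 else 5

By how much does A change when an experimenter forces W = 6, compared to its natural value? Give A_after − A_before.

The intervention breaks the incoming arrows to W: W = 8 if Z >= 3 else 1 no longer applies, and W = 6.
Z = 0 if X >= 0 else 5  [with X=-2]  = 5
A = -Z + 2·W + 3  [with Z=5, W=6]  = 10
Without intervention: Z = 0 if X >= 0 else 5  [with X=-2]  = 5; W = 8 if Z >= 3 else 1  [with Z=5]  = 8; A = -Z + 2·W + 3  [with Z=5, W=8]  = 14.
Change = 10 − 14 = -4.

-4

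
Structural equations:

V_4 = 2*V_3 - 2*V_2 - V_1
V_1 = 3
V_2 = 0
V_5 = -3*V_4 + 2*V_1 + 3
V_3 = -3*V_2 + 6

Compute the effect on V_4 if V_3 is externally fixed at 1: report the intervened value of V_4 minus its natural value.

The intervention breaks the incoming arrows to V_3: V_3 = -3*V_2 + 6 no longer applies, and V_3 = 1.
V_4 = 2*V_3 - 2*V_2 - V_1  [with V_3=1, V_2=0, V_1=3]  = -1
Without intervention: V_3 = -3*V_2 + 6  [with V_2=0]  = 6; V_4 = 2*V_3 - 2*V_2 - V_1  [with V_3=6, V_2=0, V_1=3]  = 9.
Change = -1 − 9 = -10.

-10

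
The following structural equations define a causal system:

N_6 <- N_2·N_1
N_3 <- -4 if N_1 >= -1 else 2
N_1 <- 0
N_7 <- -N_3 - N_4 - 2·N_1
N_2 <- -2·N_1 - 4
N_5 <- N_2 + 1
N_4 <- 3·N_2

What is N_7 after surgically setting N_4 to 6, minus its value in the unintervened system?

The intervention breaks the incoming arrows to N_4: N_4 <- 3·N_2 no longer applies, and N_4 = 6.
N_3 = -4 if N_1 >= -1 else 2  [with N_1=0]  = -4
N_7 = -N_3 - N_4 - 2·N_1  [with N_3=-4, N_4=6, N_1=0]  = -2
Without intervention: N_2 = -2·N_1 - 4  [with N_1=0]  = -4; N_3 = -4 if N_1 >= -1 else 2  [with N_1=0]  = -4; N_4 = 3·N_2  [with N_2=-4]  = -12; N_7 = -N_3 - N_4 - 2·N_1  [with N_3=-4, N_4=-12, N_1=0]  = 16.
Change = -2 − 16 = -18.

-18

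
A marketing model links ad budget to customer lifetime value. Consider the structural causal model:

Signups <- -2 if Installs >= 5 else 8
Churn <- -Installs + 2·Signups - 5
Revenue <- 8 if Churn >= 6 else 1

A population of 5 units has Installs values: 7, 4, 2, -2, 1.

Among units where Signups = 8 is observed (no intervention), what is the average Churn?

Conditioning on Signups=8 selects the 4 unit(s) with Installs ∈ {4, 2, -2, 1}. Their Churn values: 7, 9, 13, 10. Mean = 9.75.

9.75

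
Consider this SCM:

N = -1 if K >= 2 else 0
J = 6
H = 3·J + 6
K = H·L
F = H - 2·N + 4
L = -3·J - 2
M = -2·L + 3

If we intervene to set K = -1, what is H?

24

Under do(K=-1), the mechanism K = H·L is discarded; K is fixed at -1.
Since H is not a descendant of the intervened variable, it is unaffected.
H = 3·J + 6  [with J=6]  = 24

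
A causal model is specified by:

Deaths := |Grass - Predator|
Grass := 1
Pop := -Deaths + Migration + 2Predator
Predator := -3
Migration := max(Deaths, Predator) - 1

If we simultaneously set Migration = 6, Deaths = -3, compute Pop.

3

The joint intervention fixes Migration = 6, Deaths = -3, removing each variable's own equation.
Pop = -Deaths + Migration + 2Predator  [with Deaths=-3, Migration=6, Predator=-3]  = 3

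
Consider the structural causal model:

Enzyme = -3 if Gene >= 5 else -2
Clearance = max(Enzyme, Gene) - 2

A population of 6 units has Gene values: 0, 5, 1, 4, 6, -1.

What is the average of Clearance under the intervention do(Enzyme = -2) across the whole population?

0.5

Every unit gets Enzyme=-2 under the intervention. Clearance values become -2, 3, -1, 2, 4, -3; E[Clearance|do(Enzyme=-2)] = 0.5.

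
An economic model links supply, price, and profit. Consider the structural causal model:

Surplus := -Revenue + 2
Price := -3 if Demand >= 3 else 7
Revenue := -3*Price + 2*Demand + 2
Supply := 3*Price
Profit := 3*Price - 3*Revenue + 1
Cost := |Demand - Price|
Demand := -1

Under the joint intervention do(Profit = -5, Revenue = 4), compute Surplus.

-2

Setting Profit = -5, Revenue = 4 by intervention discards those variables' equations.
Surplus = -Revenue + 2  [with Revenue=4]  = -2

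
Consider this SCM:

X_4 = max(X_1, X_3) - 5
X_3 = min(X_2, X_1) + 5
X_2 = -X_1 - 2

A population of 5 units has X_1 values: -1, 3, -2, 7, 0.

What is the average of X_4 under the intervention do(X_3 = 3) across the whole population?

-1.2

Every unit gets X_3=3 under the intervention. X_4 values become -2, -2, -2, 2, -2; E[X_4|do(X_3=3)] = -1.2.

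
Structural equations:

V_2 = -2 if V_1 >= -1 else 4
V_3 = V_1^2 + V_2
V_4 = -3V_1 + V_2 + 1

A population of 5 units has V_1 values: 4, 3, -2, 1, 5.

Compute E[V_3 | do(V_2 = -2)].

9

do(V_2=-2) breaks V_2's dependence on V_1. With V_2=-2 fixed, V_3 across the units is 14, 7, 2, -1, 23, mean 9.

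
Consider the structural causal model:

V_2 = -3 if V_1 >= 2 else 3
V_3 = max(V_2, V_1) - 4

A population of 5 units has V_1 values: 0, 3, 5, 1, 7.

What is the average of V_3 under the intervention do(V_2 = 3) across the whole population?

The intervention sets V_2=3 in all 5 units regardless of V_1. Recomputing V_3 per unit gives -1, -1, 1, -1, 3; average 0.2.

0.2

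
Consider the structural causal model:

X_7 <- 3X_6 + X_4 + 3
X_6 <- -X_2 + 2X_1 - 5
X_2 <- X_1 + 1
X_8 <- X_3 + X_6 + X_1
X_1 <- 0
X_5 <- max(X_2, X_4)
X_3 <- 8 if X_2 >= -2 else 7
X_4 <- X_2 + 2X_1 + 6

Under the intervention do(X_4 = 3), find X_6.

Under do(X_4=3), the mechanism X_4 <- X_2 + 2X_1 + 6 is discarded; X_4 is fixed at 3.
Since X_6 is not a descendant of the intervened variable, it is unaffected.
X_2 = X_1 + 1  [with X_1=0]  = 1
X_6 = -X_2 + 2X_1 - 5  [with X_2=1, X_1=0]  = -6

-6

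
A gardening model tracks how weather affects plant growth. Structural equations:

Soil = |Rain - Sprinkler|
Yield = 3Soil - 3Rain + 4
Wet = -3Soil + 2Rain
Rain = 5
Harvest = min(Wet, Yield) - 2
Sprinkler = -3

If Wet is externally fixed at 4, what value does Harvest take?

Under do(Wet=4), the mechanism Wet = -3Soil + 2Rain is discarded; Wet is fixed at 4.
Soil = |Rain - Sprinkler|  [with Rain=5, Sprinkler=-3]  = 8
Yield = 3Soil - 3Rain + 4  [with Soil=8, Rain=5]  = 13
Harvest = min(Wet, Yield) - 2  [with Wet=4, Yield=13]  = 2

2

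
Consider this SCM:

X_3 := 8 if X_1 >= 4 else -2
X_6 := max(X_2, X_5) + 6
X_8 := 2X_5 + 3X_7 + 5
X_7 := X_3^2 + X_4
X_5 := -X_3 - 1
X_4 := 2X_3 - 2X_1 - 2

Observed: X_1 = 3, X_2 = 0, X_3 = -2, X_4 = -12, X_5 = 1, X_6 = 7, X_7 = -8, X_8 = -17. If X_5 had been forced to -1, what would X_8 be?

-21

do(X_5=-1) replaces the equation X_5 := -X_3 - 1 with the constant X_5 = -1.
X_3 = 8 if X_1 >= 4 else -2  [with X_1=3]  = -2
X_4 = 2X_3 - 2X_1 - 2  [with X_3=-2, X_1=3]  = -12
X_7 = X_3^2 + X_4  [with X_3=-2, X_4=-12]  = -8
X_8 = 2X_5 + 3X_7 + 5  [with X_5=-1, X_7=-8]  = -21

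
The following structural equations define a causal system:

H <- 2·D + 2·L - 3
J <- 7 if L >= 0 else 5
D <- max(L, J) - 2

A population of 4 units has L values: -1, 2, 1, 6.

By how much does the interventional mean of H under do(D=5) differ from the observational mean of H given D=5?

Every unit gets D=5 under the intervention. H values become 5, 11, 9, 19; E[H|do(D=5)] = 11.
E[H|D=5] averages over only the 3 units with D=5 (L = 2, 1, 6): H = 11, 9, 19, mean 13.
Difference = 11 − 13 = -2.

-2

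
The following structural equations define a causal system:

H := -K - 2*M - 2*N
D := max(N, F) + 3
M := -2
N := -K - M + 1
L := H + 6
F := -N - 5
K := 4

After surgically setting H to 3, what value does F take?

Intervening sets H = 3 and removes its equation (H := -K - 2*M - 2*N).
No directed path runs from H to F, so F keeps its natural value.
N = -K - M + 1  [with K=4, M=-2]  = -1
F = -N - 5  [with N=-1]  = -4

-4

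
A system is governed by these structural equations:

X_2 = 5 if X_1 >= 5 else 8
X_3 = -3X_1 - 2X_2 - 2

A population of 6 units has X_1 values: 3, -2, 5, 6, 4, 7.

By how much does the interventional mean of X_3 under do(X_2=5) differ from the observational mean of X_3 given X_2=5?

Every unit gets X_2=5 under the intervention. X_3 values become -21, -6, -27, -30, -24, -33; E[X_3|do(X_2=5)] = -23.5.
Conditioning on X_2=5 selects the 3 unit(s) with X_1 ∈ {5, 6, 7}. Their X_3 values: -27, -30, -33. Mean = -30.
Difference = -23.5 − (-30) = 6.5.

6.5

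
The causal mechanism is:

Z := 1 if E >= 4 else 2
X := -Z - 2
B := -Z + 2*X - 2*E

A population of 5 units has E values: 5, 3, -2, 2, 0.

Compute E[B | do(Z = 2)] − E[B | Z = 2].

-1.7

do(Z=2) breaks Z's dependence on E. With Z=2 fixed, B across the units is -20, -16, -6, -14, -10, mean -13.2.
Observing Z=2 restricts to units where Z's equation naturally yields 2: E ∈ {3, -2, 2, 0}. In that subpopulation B = -16, -6, -14, -10, mean -11.5.
Difference = -13.2 − (-11.5) = -1.7.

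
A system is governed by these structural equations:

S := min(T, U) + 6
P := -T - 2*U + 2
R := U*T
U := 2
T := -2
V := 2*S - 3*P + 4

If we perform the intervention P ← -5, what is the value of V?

27

The intervention breaks the incoming arrows to P: P := -T - 2*U + 2 no longer applies, and P = -5.
S = min(T, U) + 6  [with T=-2, U=2]  = 4
V = 2*S - 3*P + 4  [with S=4, P=-5]  = 27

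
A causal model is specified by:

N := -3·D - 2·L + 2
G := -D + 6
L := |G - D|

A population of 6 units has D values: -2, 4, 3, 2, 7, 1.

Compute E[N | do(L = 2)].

-9.5

The intervention sets L=2 in all 6 units regardless of D. Recomputing N per unit gives 4, -14, -11, -8, -23, -5; average -9.5.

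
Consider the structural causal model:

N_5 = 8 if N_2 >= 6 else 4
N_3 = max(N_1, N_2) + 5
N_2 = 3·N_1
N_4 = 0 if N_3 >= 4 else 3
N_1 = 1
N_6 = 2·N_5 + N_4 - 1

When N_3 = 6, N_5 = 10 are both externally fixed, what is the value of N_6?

19

Setting N_3 = 6, N_5 = 10 by intervention discards those variables' equations.
N_4 = 0 if N_3 >= 4 else 3  [with N_3=6]  = 0
N_6 = 2·N_5 + N_4 - 1  [with N_5=10, N_4=0]  = 19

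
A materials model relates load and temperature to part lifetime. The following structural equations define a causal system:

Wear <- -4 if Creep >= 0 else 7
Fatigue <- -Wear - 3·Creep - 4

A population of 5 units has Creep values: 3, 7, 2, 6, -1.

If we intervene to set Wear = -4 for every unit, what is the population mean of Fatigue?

do(Wear=-4) breaks Wear's dependence on Creep. With Wear=-4 fixed, Fatigue across the units is -9, -21, -6, -18, 3, mean -10.2.

-10.2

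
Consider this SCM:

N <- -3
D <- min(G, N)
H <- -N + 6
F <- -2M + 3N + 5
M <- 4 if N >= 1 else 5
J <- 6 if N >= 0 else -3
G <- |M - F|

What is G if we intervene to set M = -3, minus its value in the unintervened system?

-14

Under do(M=-3), the mechanism M <- 4 if N >= 1 else 5 is discarded; M is fixed at -3.
F = -2M + 3N + 5  [with M=-3, N=-3]  = 2
G = |M - F|  [with M=-3, F=2]  = 5
Without intervention: M = 4 if N >= 1 else 5  [with N=-3]  = 5; F = -2M + 3N + 5  [with M=5, N=-3]  = -14; G = |M - F|  [with M=5, F=-14]  = 19.
Change = 5 − 19 = -14.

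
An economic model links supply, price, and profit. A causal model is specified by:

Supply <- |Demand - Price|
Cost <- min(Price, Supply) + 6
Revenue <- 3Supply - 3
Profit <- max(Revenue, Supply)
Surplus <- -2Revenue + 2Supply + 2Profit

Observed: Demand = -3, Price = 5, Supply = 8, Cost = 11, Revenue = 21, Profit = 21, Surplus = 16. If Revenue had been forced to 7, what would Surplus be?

Under do(Revenue=7), the mechanism Revenue <- 3Supply - 3 is discarded; Revenue is fixed at 7.
Supply = |Demand - Price|  [with Demand=-3, Price=5]  = 8
Profit = max(Revenue, Supply)  [with Revenue=7, Supply=8]  = 8
Surplus = -2Revenue + 2Supply + 2Profit  [with Revenue=7, Supply=8, Profit=8]  = 18

18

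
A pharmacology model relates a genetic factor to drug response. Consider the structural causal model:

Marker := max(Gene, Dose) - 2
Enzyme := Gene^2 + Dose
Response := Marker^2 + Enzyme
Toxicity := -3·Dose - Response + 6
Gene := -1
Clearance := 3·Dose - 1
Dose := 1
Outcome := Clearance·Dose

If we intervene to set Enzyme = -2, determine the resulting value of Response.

do(Enzyme=-2) replaces the equation Enzyme := Gene^2 + Dose with the constant Enzyme = -2.
Marker = max(Gene, Dose) - 2  [with Gene=-1, Dose=1]  = -1
Response = Marker^2 + Enzyme  [with Marker=-1, Enzyme=-2]  = -1

-1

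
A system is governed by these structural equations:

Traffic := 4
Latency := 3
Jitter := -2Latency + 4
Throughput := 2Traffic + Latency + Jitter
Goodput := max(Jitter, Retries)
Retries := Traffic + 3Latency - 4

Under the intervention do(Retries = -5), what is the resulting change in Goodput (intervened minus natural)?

The intervention breaks the incoming arrows to Retries: Retries := Traffic + 3Latency - 4 no longer applies, and Retries = -5.
Jitter = -2Latency + 4  [with Latency=3]  = -2
Goodput = max(Jitter, Retries)  [with Jitter=-2, Retries=-5]  = -2
Without intervention: Retries = Traffic + 3Latency - 4  [with Traffic=4, Latency=3]  = 9; Jitter = -2Latency + 4  [with Latency=3]  = -2; Goodput = max(Jitter, Retries)  [with Jitter=-2, Retries=9]  = 9.
Change = -2 − 9 = -11.

-11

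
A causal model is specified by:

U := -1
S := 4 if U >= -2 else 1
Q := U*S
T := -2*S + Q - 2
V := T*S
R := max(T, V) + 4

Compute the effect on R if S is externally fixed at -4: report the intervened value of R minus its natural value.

Under do(S=-4), the mechanism S := 4 if U >= -2 else 1 is discarded; S is fixed at -4.
Q = U*S  [with U=-1, S=-4]  = 4
T = -2*S + Q - 2  [with S=-4, Q=4]  = 10
V = T*S  [with T=10, S=-4]  = -40
R = max(T, V) + 4  [with T=10, V=-40]  = 14
Without intervention: S = 4 if U >= -2 else 1  [with U=-1]  = 4; Q = U*S  [with U=-1, S=4]  = -4; T = -2*S + Q - 2  [with S=4, Q=-4]  = -14; V = T*S  [with T=-14, S=4]  = -56; R = max(T, V) + 4  [with T=-14, V=-56]  = -10.
Change = 14 − (-10) = 24.

24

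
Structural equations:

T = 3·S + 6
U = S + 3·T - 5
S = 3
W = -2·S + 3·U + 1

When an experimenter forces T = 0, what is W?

-11

Under do(T=0), the mechanism T = 3·S + 6 is discarded; T is fixed at 0.
U = S + 3·T - 5  [with S=3, T=0]  = -2
W = -2·S + 3·U + 1  [with S=3, U=-2]  = -11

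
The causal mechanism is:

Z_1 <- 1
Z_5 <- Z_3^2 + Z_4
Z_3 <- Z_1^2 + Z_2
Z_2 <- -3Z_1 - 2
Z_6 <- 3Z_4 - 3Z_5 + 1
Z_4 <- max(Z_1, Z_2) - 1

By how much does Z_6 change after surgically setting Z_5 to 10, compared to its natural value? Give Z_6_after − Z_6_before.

18

The intervention breaks the incoming arrows to Z_5: Z_5 <- Z_3^2 + Z_4 no longer applies, and Z_5 = 10.
Z_2 = -3Z_1 - 2  [with Z_1=1]  = -5
Z_4 = max(Z_1, Z_2) - 1  [with Z_1=1, Z_2=-5]  = 0
Z_6 = 3Z_4 - 3Z_5 + 1  [with Z_4=0, Z_5=10]  = -29
Without intervention: Z_2 = -3Z_1 - 2  [with Z_1=1]  = -5; Z_3 = Z_1^2 + Z_2  [with Z_1=1, Z_2=-5]  = -4; Z_4 = max(Z_1, Z_2) - 1  [with Z_1=1, Z_2=-5]  = 0; Z_5 = Z_3^2 + Z_4  [with Z_3=-4, Z_4=0]  = 16; Z_6 = 3Z_4 - 3Z_5 + 1  [with Z_4=0, Z_5=16]  = -47.
Change = -29 − (-47) = 18.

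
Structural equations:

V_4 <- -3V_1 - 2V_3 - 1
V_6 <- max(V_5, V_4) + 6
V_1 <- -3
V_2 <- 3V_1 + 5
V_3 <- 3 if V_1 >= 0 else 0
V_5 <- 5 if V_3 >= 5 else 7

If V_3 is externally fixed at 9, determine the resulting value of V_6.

11

The intervention breaks the incoming arrows to V_3: V_3 <- 3 if V_1 >= 0 else 0 no longer applies, and V_3 = 9.
V_4 = -3V_1 - 2V_3 - 1  [with V_1=-3, V_3=9]  = -10
V_5 = 5 if V_3 >= 5 else 7  [with V_3=9]  = 5
V_6 = max(V_5, V_4) + 6  [with V_5=5, V_4=-10]  = 11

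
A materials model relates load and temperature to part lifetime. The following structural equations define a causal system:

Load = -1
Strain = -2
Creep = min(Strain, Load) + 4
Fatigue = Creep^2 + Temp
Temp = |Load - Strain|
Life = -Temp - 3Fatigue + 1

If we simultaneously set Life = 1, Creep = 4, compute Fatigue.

17

Setting Life = 1, Creep = 4 by intervention discards those variables' equations.
Temp = |Load - Strain|  [with Load=-1, Strain=-2]  = 1
Fatigue = Creep^2 + Temp  [with Creep=4, Temp=1]  = 17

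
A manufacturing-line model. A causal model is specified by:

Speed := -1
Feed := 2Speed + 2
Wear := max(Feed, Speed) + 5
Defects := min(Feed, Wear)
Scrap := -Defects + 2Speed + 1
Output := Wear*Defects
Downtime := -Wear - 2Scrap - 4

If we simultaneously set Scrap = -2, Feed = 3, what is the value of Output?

The joint intervention fixes Scrap = -2, Feed = 3, removing each variable's own equation.
Wear = max(Feed, Speed) + 5  [with Feed=3, Speed=-1]  = 8
Defects = min(Feed, Wear)  [with Feed=3, Wear=8]  = 3
Output = Wear*Defects  [with Wear=8, Defects=3]  = 24

24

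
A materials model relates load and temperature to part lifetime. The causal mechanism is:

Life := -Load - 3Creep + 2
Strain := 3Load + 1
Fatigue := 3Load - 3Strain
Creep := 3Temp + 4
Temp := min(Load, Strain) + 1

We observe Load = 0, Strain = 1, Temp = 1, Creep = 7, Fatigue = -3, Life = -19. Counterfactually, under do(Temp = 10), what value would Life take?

-100

The intervention breaks the incoming arrows to Temp: Temp := min(Load, Strain) + 1 no longer applies, and Temp = 10.
Creep = 3Temp + 4  [with Temp=10]  = 34
Life = -Load - 3Creep + 2  [with Load=0, Creep=34]  = -100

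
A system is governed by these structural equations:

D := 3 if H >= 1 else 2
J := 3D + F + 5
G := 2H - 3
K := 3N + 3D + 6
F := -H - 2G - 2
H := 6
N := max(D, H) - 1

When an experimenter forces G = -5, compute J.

16

Under do(G=-5), the mechanism G := 2H - 3 is discarded; G is fixed at -5.
D = 3 if H >= 1 else 2  [with H=6]  = 3
F = -H - 2G - 2  [with H=6, G=-5]  = 2
J = 3D + F + 5  [with D=3, F=2]  = 16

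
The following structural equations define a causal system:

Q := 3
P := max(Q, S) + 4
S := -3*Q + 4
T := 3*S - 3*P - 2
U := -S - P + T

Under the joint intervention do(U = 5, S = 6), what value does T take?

-14

Setting U = 5, S = 6 by intervention discards those variables' equations.
P = max(Q, S) + 4  [with Q=3, S=6]  = 10
T = 3*S - 3*P - 2  [with S=6, P=10]  = -14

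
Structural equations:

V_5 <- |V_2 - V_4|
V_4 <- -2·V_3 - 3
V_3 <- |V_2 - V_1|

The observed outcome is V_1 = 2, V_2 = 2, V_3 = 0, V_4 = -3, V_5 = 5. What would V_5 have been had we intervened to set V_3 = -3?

do(V_3=-3) replaces the equation V_3 <- |V_2 - V_1| with the constant V_3 = -3.
V_4 = -2·V_3 - 3  [with V_3=-3]  = 3
V_5 = |V_2 - V_4|  [with V_2=2, V_4=3]  = 1

1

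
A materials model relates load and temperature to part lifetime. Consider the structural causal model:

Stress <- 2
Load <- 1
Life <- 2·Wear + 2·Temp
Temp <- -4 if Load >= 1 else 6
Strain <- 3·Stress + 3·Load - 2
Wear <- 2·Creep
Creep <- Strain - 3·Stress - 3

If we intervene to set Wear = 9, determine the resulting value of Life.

10

Intervening sets Wear = 9 and removes its equation (Wear <- 2·Creep).
Temp = -4 if Load >= 1 else 6  [with Load=1]  = -4
Life = 2·Wear + 2·Temp  [with Wear=9, Temp=-4]  = 10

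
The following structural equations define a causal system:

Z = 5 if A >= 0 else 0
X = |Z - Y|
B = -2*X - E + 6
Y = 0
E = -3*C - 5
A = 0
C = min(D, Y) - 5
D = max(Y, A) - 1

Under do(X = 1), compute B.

Intervening sets X = 1 and removes its equation (X = |Z - Y|).
D = max(Y, A) - 1  [with Y=0, A=0]  = -1
C = min(D, Y) - 5  [with D=-1, Y=0]  = -6
E = -3*C - 5  [with C=-6]  = 13
B = -2*X - E + 6  [with X=1, E=13]  = -9

-9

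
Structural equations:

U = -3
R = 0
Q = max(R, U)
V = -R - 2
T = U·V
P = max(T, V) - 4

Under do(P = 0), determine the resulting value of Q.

do(P=0) replaces the equation P = max(T, V) - 4 with the constant P = 0.
Q is not downstream of the intervention, so its value is determined by the original equations.
Q = max(R, U)  [with R=0, U=-3]  = 0

0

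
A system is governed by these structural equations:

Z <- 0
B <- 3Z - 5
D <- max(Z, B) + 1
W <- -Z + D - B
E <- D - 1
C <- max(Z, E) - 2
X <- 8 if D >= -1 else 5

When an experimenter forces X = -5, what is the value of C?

-2

Intervening sets X = -5 and removes its equation (X <- 8 if D >= -1 else 5).
Since C is not a descendant of the intervened variable, it is unaffected.
B = 3Z - 5  [with Z=0]  = -5
D = max(Z, B) + 1  [with Z=0, B=-5]  = 1
E = D - 1  [with D=1]  = 0
C = max(Z, E) - 2  [with Z=0, E=0]  = -2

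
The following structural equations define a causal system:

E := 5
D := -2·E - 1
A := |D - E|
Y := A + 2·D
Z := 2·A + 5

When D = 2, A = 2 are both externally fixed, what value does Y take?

6

Setting D = 2, A = 2 by intervention discards those variables' equations.
Y = A + 2·D  [with A=2, D=2]  = 6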